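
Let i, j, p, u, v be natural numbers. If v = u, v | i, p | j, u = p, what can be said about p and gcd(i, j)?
p | gcd(i, j)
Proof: From v = u and v | i, u | i. Since u = p, p | i. From p | j, p | gcd(i, j).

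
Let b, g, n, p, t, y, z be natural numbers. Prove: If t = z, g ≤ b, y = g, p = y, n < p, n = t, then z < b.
p = y and y = g, hence p = g. n = t and n < p, hence t < p. Since t = z, z < p. From p = g, z < g. g ≤ b, so z < b.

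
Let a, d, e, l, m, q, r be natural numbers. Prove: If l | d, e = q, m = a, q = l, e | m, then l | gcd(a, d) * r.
e = q and q = l, hence e = l. Because m = a and e | m, e | a. Since e = l, l | a. Since l | d, l | gcd(a, d). Then l | gcd(a, d) * r.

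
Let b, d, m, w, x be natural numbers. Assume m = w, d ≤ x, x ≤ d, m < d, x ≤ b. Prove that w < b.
d ≤ x and x ≤ d, thus d = x. m < d, so m < x. Since m = w, w < x. Since x ≤ b, w < b.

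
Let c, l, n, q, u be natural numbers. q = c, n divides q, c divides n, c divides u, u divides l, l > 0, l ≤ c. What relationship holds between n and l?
n = l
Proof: q = c and n divides q, therefore n divides c. Because c divides n, n = c. From c divides u and u divides l, c divides l. Since l > 0, c ≤ l. Since l ≤ c, c = l. Since n = c, n = l.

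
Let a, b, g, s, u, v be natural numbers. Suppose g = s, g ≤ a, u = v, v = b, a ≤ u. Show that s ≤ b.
Because g = s and g ≤ a, s ≤ a. u = v and v = b, therefore u = b. a ≤ u, so a ≤ b. s ≤ a, so s ≤ b.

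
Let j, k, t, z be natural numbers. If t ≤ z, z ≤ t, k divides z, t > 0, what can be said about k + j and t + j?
k + j ≤ t + j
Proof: z ≤ t and t ≤ z, therefore z = t. k divides z, so k divides t. Since t > 0, k ≤ t. Then k + j ≤ t + j.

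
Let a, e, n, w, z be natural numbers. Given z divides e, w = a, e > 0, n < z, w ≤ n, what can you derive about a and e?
a < e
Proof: From w = a and w ≤ n, a ≤ n. n < z, so a < z. z divides e and e > 0, hence z ≤ e. From a < z, a < e.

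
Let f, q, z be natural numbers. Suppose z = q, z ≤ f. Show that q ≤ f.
z = q and z ≤ f. By substitution, q ≤ f.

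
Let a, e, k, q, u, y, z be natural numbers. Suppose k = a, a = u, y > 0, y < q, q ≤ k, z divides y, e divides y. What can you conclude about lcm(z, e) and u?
lcm(z, e) < u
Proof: z divides y and e divides y, hence lcm(z, e) divides y. From y > 0, lcm(z, e) ≤ y. Since y < q, lcm(z, e) < q. k = a and q ≤ k, hence q ≤ a. Because lcm(z, e) < q, lcm(z, e) < a. From a = u, lcm(z, e) < u.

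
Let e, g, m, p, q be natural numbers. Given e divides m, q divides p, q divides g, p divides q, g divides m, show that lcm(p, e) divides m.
From q divides p and p divides q, q = p. From q divides g, p divides g. g divides m, so p divides m. Since e divides m, lcm(p, e) divides m.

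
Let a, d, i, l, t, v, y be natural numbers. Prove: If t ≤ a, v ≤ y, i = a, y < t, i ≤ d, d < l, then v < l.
y < t and t ≤ a, hence y < a. Since i ≤ d and d < l, i < l. Since i = a, a < l. Since y < a, y < l. v ≤ y, so v < l.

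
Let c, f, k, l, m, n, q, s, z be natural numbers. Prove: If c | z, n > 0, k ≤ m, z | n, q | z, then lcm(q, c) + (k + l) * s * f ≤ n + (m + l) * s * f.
q | z and c | z, thus lcm(q, c) | z. Since z | n, lcm(q, c) | n. n > 0, so lcm(q, c) ≤ n. From k ≤ m, k + l ≤ m + l. Then (k + l) * s ≤ (m + l) * s. Then (k + l) * s * f ≤ (m + l) * s * f. Since lcm(q, c) ≤ n, lcm(q, c) + (k + l) * s * f ≤ n + (m + l) * s * f.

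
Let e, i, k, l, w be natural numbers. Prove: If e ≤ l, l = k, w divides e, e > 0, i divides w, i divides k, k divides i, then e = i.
k divides i and i divides k, hence k = i. Since l = k, l = i. Because e ≤ l, e ≤ i. Because i divides w and w divides e, i divides e. Since e > 0, i ≤ e. e ≤ i, so e = i.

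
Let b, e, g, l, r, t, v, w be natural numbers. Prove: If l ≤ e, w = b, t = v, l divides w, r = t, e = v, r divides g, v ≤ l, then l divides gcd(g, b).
r = t and t = v, hence r = v. From e = v and l ≤ e, l ≤ v. v ≤ l, so v = l. r = v, so r = l. Since r divides g, l divides g. Because w = b and l divides w, l divides b. Since l divides g, l divides gcd(g, b).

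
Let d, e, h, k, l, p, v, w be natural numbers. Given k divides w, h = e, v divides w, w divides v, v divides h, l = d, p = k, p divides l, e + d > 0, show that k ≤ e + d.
v divides w and w divides v, thus v = w. v divides h, so w divides h. Since h = e, w divides e. Since k divides w, k divides e. p = k and p divides l, thus k divides l. l = d, so k divides d. k divides e, so k divides e + d. e + d > 0, so k ≤ e + d.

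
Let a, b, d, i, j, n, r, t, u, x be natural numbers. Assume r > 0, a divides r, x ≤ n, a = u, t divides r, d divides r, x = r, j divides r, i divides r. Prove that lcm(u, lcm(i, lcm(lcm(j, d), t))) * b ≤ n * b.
a = u and a divides r, thus u divides r. j divides r and d divides r, so lcm(j, d) divides r. Since t divides r, lcm(lcm(j, d), t) divides r. Since i divides r, lcm(i, lcm(lcm(j, d), t)) divides r. Since u divides r, lcm(u, lcm(i, lcm(lcm(j, d), t))) divides r. r > 0, so lcm(u, lcm(i, lcm(lcm(j, d), t))) ≤ r. x = r and x ≤ n, so r ≤ n. Since lcm(u, lcm(i, lcm(lcm(j, d), t))) ≤ r, lcm(u, lcm(i, lcm(lcm(j, d), t))) ≤ n. By multiplying by a non-negative, lcm(u, lcm(i, lcm(lcm(j, d), t))) * b ≤ n * b.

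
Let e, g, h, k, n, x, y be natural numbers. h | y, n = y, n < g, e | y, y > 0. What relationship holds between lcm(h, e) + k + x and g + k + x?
lcm(h, e) + k + x < g + k + x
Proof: h | y and e | y, thus lcm(h, e) | y. Because y > 0, lcm(h, e) ≤ y. Since n = y and n < g, y < g. Since lcm(h, e) ≤ y, lcm(h, e) < g. Then lcm(h, e) + k < g + k. Then lcm(h, e) + k + x < g + k + x.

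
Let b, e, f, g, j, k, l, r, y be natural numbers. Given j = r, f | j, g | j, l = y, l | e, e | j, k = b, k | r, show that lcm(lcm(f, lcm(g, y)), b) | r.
l | e and e | j, thus l | j. From l = y, y | j. Since g | j, lcm(g, y) | j. Since f | j, lcm(f, lcm(g, y)) | j. From j = r, lcm(f, lcm(g, y)) | r. From k = b and k | r, b | r. From lcm(f, lcm(g, y)) | r, lcm(lcm(f, lcm(g, y)), b) | r.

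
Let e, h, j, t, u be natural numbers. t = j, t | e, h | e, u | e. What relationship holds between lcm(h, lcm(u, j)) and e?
lcm(h, lcm(u, j)) | e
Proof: Because t = j and t | e, j | e. u | e, so lcm(u, j) | e. h | e, so lcm(h, lcm(u, j)) | e.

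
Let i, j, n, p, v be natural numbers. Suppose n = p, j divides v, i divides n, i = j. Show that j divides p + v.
i = j and i divides n, thus j divides n. n = p, so j divides p. Because j divides v, j divides p + v.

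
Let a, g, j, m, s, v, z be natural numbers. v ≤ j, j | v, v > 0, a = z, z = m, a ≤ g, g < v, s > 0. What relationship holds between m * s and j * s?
m * s < j * s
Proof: From j | v and v > 0, j ≤ v. v ≤ j, so v = j. a = z and z = m, thus a = m. a ≤ g and g < v, therefore a < v. Because a = m, m < v. Since v = j, m < j. Since s > 0, m * s < j * s.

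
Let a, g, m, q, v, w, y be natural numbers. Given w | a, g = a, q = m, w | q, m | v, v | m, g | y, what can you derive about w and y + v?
w | y + v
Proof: Since g = a and g | y, a | y. w | a, so w | y. Since m | v and v | m, m = v. q = m, so q = v. w | q, so w | v. w | y, so w | y + v.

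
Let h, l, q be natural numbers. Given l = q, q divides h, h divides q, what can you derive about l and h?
l = h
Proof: Since q divides h and h divides q, q = h. From l = q, l = h.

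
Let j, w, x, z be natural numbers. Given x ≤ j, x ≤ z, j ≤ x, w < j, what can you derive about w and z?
w < z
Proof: x ≤ j and j ≤ x, therefore x = j. Since x ≤ z, j ≤ z. w < j, so w < z.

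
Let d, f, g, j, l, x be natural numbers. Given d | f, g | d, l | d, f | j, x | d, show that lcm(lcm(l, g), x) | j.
From l | d and g | d, lcm(l, g) | d. Since x | d, lcm(lcm(l, g), x) | d. d | f, so lcm(lcm(l, g), x) | f. f | j, so lcm(lcm(l, g), x) | j.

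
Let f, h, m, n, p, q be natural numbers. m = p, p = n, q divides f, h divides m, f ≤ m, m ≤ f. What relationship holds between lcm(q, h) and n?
lcm(q, h) divides n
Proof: Because m = p and p = n, m = n. Since f ≤ m and m ≤ f, f = m. q divides f, so q divides m. h divides m, so lcm(q, h) divides m. Since m = n, lcm(q, h) divides n.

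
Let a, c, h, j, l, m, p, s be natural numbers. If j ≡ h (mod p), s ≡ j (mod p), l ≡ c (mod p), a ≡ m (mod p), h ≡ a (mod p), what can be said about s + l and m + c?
s + l ≡ m + c (mod p)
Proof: Because s ≡ j (mod p) and j ≡ h (mod p), s ≡ h (mod p). h ≡ a (mod p), so s ≡ a (mod p). a ≡ m (mod p), so s ≡ m (mod p). l ≡ c (mod p), so s + l ≡ m + c (mod p).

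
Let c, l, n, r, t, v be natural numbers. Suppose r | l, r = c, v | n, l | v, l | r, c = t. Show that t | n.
r = c and c = t, therefore r = t. Because l | r and r | l, l = r. Since l | v, r | v. Since v | n, r | n. r = t, so t | n.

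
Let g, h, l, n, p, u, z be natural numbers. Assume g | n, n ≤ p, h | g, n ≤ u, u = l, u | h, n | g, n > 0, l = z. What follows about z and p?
z ≤ p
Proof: g | n and n | g, thus g = n. Since h | g, h | n. Since u | h, u | n. n > 0, so u ≤ n. n ≤ u, so n = u. Since u = l, n = l. Since l = z, n = z. n ≤ p, so z ≤ p.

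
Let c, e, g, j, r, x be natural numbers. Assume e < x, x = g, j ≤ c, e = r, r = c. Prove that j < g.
e = r and r = c, therefore e = c. e < x, so c < x. j ≤ c, so j < x. Since x = g, j < g.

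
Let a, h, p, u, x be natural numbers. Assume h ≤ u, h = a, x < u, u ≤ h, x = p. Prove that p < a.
u ≤ h and h ≤ u, therefore u = h. x = p and x < u, so p < u. Since u = h, p < h. Since h = a, p < a.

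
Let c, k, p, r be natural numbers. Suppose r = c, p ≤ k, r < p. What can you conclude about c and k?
c < k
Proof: From r < p and p ≤ k, r < k. r = c, so c < k.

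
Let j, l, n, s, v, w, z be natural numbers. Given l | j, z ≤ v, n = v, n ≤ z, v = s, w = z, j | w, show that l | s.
n = v and n ≤ z, hence v ≤ z. Since z ≤ v, z = v. Since v = s, z = s. Since w = z and j | w, j | z. z = s, so j | s. l | j, so l | s.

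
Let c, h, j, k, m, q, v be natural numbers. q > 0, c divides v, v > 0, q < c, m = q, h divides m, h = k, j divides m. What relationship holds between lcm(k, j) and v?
lcm(k, j) < v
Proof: h = k and h divides m, therefore k divides m. Since j divides m, lcm(k, j) divides m. Because m = q, lcm(k, j) divides q. q > 0, so lcm(k, j) ≤ q. From c divides v and v > 0, c ≤ v. q < c, so q < v. lcm(k, j) ≤ q, so lcm(k, j) < v.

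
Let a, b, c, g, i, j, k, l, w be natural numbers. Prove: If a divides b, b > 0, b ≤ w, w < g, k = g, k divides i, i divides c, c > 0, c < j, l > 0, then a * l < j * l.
Since a divides b and b > 0, a ≤ b. k divides i and i divides c, hence k divides c. c > 0, so k ≤ c. Since k = g, g ≤ c. Because w < g, w < c. Because c < j, w < j. Since b ≤ w, b < j. a ≤ b, so a < j. Using l > 0, by multiplying by a positive, a * l < j * l.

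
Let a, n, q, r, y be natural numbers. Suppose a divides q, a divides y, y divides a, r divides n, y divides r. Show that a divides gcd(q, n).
y divides a and a divides y, so y = a. y divides r and r divides n, therefore y divides n. From y = a, a divides n. Since a divides q, a divides gcd(q, n).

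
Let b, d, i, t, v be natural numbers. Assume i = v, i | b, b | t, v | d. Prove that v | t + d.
i = v and i | b, thus v | b. Since b | t, v | t. v | d, so v | t + d.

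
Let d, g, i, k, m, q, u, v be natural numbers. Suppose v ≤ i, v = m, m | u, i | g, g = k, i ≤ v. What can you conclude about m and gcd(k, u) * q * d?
m | gcd(k, u) * q * d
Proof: Because i ≤ v and v ≤ i, i = v. v = m, so i = m. g = k and i | g, hence i | k. Since i = m, m | k. m | u, so m | gcd(k, u). Then m | gcd(k, u) * q. Then m | gcd(k, u) * q * d.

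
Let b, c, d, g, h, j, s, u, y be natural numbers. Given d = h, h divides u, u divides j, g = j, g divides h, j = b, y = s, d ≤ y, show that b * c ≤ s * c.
h divides u and u divides j, thus h divides j. Since g = j and g divides h, j divides h. Since h divides j, h = j. d = h, so d = j. Since j = b, d = b. From y = s and d ≤ y, d ≤ s. d = b, so b ≤ s. By multiplying by a non-negative, b * c ≤ s * c.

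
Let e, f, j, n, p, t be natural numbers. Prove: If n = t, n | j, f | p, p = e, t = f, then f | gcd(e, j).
Because p = e and f | p, f | e. n = t and n | j, therefore t | j. Because t = f, f | j. Since f | e, f | gcd(e, j).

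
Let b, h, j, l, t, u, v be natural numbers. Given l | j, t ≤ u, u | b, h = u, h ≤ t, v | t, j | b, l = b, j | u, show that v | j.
h = u and h ≤ t, therefore u ≤ t. Since t ≤ u, t = u. l = b and l | j, therefore b | j. j | b, so b = j. u | b, so u | j. Since j | u, u = j. t = u, so t = j. From v | t, v | j.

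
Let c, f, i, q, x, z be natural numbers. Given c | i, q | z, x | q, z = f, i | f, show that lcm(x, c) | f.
z = f and q | z, so q | f. x | q, so x | f. From c | i and i | f, c | f. Since x | f, lcm(x, c) | f.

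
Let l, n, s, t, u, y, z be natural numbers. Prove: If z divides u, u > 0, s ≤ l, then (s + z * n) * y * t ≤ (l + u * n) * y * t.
From z divides u and u > 0, z ≤ u. By multiplying by a non-negative, z * n ≤ u * n. Since s ≤ l, s + z * n ≤ l + u * n. By multiplying by a non-negative, (s + z * n) * y ≤ (l + u * n) * y. By multiplying by a non-negative, (s + z * n) * y * t ≤ (l + u * n) * y * t.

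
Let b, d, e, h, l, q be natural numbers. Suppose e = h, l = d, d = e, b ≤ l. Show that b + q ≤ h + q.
Because l = d and d = e, l = e. b ≤ l, so b ≤ e. Since e = h, b ≤ h. Then b + q ≤ h + q.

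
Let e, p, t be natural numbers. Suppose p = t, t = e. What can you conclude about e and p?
e = p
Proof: p = t and t = e, thus p = e. Then e = p.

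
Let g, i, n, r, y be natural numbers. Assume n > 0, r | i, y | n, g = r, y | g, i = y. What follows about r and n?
r ≤ n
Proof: Since g = r and y | g, y | r. From i = y and r | i, r | y. Because y | r, y = r. Since y | n, r | n. Because n > 0, r ≤ n.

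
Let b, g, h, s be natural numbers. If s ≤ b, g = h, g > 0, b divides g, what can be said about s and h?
s ≤ h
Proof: Because b divides g and g > 0, b ≤ g. Since s ≤ b, s ≤ g. From g = h, s ≤ h.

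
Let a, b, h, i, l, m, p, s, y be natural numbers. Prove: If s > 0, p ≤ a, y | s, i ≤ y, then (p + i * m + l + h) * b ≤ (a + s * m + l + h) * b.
y | s and s > 0, thus y ≤ s. i ≤ y, so i ≤ s. Then i * m ≤ s * m. Then i * m + l ≤ s * m + l. Then i * m + l + h ≤ s * m + l + h. p ≤ a, so p + i * m + l + h ≤ a + s * m + l + h. Then (p + i * m + l + h) * b ≤ (a + s * m + l + h) * b.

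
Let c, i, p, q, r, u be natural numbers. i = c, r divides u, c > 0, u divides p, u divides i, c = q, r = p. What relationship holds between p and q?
p ≤ q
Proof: Because r = p and r divides u, p divides u. Because u divides p, u = p. Because i = c and u divides i, u divides c. c > 0, so u ≤ c. c = q, so u ≤ q. Since u = p, p ≤ q.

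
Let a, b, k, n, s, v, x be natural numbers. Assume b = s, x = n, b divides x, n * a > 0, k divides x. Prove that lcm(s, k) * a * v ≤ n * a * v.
b = s and b divides x, so s divides x. Since k divides x, lcm(s, k) divides x. x = n, so lcm(s, k) divides n. Then lcm(s, k) * a divides n * a. Since n * a > 0, lcm(s, k) * a ≤ n * a. By multiplying by a non-negative, lcm(s, k) * a * v ≤ n * a * v.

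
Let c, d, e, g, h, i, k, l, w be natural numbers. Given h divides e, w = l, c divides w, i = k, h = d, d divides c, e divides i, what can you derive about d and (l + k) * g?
d divides (l + k) * g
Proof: d divides c and c divides w, thus d divides w. Because w = l, d divides l. From h divides e and e divides i, h divides i. Since h = d, d divides i. i = k, so d divides k. d divides l, so d divides l + k. Then d divides (l + k) * g.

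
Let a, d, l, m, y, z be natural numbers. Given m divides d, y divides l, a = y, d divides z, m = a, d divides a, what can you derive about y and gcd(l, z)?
y divides gcd(l, z)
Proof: m = a and m divides d, therefore a divides d. d divides a, so d = a. a = y, so d = y. From d divides z, y divides z. Since y divides l, y divides gcd(l, z).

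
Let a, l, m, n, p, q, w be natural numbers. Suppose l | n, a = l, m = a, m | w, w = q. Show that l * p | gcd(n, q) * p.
From m = a and a = l, m = l. w = q and m | w, so m | q. Since m = l, l | q. From l | n, l | gcd(n, q). Then l * p | gcd(n, q) * p.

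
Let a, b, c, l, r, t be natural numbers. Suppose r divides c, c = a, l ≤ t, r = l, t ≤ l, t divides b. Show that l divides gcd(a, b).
c = a and r divides c, so r divides a. Since r = l, l divides a. Since t ≤ l and l ≤ t, t = l. Since t divides b, l divides b. l divides a, so l divides gcd(a, b).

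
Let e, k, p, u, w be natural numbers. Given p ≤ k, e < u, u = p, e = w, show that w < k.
From u = p and e < u, e < p. e = w, so w < p. Since p ≤ k, w < k.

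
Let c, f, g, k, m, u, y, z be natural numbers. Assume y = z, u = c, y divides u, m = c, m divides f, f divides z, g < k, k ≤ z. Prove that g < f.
u = c and y divides u, thus y divides c. y = z, so z divides c. Because m = c and m divides f, c divides f. Because z divides c, z divides f. f divides z, so z = f. g < k and k ≤ z, thus g < z. z = f, so g < f.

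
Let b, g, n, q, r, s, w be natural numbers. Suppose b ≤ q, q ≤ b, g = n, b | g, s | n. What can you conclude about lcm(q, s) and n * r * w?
lcm(q, s) | n * r * w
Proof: b ≤ q and q ≤ b, hence b = q. g = n and b | g, thus b | n. b = q, so q | n. Since s | n, lcm(q, s) | n. Then lcm(q, s) | n * r. Then lcm(q, s) | n * r * w.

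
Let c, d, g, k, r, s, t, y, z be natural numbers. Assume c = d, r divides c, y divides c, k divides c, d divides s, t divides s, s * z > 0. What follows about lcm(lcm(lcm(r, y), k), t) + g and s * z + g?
lcm(lcm(lcm(r, y), k), t) + g ≤ s * z + g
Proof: Because r divides c and y divides c, lcm(r, y) divides c. Since k divides c, lcm(lcm(r, y), k) divides c. Since c = d, lcm(lcm(r, y), k) divides d. Since d divides s, lcm(lcm(r, y), k) divides s. t divides s, so lcm(lcm(lcm(r, y), k), t) divides s. Then lcm(lcm(lcm(r, y), k), t) divides s * z. Because s * z > 0, lcm(lcm(lcm(r, y), k), t) ≤ s * z. Then lcm(lcm(lcm(r, y), k), t) + g ≤ s * z + g.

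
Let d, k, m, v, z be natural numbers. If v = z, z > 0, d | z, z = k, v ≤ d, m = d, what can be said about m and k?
m = k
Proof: Because d | z and z > 0, d ≤ z. v = z and v ≤ d, thus z ≤ d. Since d ≤ z, d = z. m = d, so m = z. z = k, so m = k.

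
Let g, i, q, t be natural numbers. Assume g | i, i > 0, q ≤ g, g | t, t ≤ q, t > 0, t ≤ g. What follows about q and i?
q ≤ i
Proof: g | t and t > 0, so g ≤ t. t ≤ g, so t = g. Since t ≤ q, g ≤ q. q ≤ g, so g = q. g | i and i > 0, thus g ≤ i. Since g = q, q ≤ i.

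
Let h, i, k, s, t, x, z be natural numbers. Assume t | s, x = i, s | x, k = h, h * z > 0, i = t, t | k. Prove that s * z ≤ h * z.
Because x = i and i = t, x = t. s | x, so s | t. Since t | s, t = s. k = h and t | k, thus t | h. t = s, so s | h. Then s * z | h * z. Since h * z > 0, s * z ≤ h * z.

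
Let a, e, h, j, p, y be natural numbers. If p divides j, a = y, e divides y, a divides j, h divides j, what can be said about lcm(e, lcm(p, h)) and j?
lcm(e, lcm(p, h)) divides j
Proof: a = y and a divides j, therefore y divides j. e divides y, so e divides j. p divides j and h divides j, therefore lcm(p, h) divides j. e divides j, so lcm(e, lcm(p, h)) divides j.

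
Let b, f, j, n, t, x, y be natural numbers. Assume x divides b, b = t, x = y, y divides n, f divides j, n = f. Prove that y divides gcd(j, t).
n = f and y divides n, hence y divides f. Since f divides j, y divides j. From b = t and x divides b, x divides t. x = y, so y divides t. Since y divides j, y divides gcd(j, t).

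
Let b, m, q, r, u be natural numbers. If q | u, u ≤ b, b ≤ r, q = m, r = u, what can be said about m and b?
m | b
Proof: r = u and b ≤ r, thus b ≤ u. From u ≤ b, u = b. Because q | u, q | b. q = m, so m | b.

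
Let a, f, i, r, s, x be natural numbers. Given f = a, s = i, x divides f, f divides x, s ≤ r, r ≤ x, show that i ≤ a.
From x divides f and f divides x, x = f. s ≤ r and r ≤ x, so s ≤ x. Since x = f, s ≤ f. Since s = i, i ≤ f. Since f = a, i ≤ a.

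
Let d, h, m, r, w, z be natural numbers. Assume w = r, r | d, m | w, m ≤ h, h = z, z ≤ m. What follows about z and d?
z | d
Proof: h = z and m ≤ h, so m ≤ z. Since z ≤ m, m = z. w = r and m | w, thus m | r. r | d, so m | d. From m = z, z | d.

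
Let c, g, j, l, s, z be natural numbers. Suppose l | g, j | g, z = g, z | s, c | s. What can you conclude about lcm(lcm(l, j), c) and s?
lcm(lcm(l, j), c) | s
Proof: l | g and j | g, hence lcm(l, j) | g. Since z = g and z | s, g | s. Since lcm(l, j) | g, lcm(l, j) | s. Since c | s, lcm(lcm(l, j), c) | s.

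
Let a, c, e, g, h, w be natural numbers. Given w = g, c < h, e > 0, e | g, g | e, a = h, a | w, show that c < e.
g | e and e | g, therefore g = e. w = g, so w = e. From a = h and a | w, h | w. w = e, so h | e. Since e > 0, h ≤ e. c < h, so c < e.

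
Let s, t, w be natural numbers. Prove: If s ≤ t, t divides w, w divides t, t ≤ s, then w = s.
w divides t and t divides w, therefore w = t. Because t ≤ s and s ≤ t, t = s. Since w = t, w = s.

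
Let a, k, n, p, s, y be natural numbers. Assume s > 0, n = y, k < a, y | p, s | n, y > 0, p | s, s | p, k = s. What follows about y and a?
y < a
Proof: Since n = y and s | n, s | y. y > 0, so s ≤ y. p | s and s | p, thus p = s. Since y | p, y | s. Since s > 0, y ≤ s. Because s ≤ y, s = y. Since k = s and k < a, s < a. Since s = y, y < a.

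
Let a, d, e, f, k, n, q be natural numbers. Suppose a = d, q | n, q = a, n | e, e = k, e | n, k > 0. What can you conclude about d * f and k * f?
d * f ≤ k * f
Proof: n | e and e | n, therefore n = e. Since e = k, n = k. q = a and q | n, so a | n. a = d, so d | n. Because n = k, d | k. k > 0, so d ≤ k. Then d * f ≤ k * f.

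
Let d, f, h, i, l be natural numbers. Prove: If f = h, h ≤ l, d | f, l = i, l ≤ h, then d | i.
h ≤ l and l ≤ h, hence h = l. f = h, so f = l. l = i, so f = i. Since d | f, d | i.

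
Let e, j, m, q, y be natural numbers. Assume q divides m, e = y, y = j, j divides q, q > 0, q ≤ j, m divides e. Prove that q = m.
From e = y and y = j, e = j. Since j divides q and q > 0, j ≤ q. Since q ≤ j, j = q. From e = j, e = q. Since m divides e, m divides q. q divides m, so q = m.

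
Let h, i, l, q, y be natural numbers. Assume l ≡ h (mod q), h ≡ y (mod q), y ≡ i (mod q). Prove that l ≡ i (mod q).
l ≡ h (mod q) and h ≡ y (mod q), thus l ≡ y (mod q). From y ≡ i (mod q), l ≡ i (mod q).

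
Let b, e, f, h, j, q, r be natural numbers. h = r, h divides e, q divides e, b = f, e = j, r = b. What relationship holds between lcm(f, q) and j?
lcm(f, q) divides j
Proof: h = r and r = b, hence h = b. Since h divides e, b divides e. Since b = f, f divides e. From q divides e, lcm(f, q) divides e. From e = j, lcm(f, q) divides j.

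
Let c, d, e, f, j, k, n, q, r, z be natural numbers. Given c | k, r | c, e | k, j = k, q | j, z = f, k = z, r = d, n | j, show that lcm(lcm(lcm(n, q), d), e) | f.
From k = z and z = f, k = f. Since n | j and q | j, lcm(n, q) | j. Since j = k, lcm(n, q) | k. Because r = d and r | c, d | c. Because c | k, d | k. lcm(n, q) | k, so lcm(lcm(n, q), d) | k. e | k, so lcm(lcm(lcm(n, q), d), e) | k. k = f, so lcm(lcm(lcm(n, q), d), e) | f.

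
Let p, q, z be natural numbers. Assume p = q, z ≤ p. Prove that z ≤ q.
p = q and z ≤ p. By substitution, z ≤ q.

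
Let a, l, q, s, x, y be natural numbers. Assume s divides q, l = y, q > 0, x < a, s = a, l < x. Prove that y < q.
l < x and x < a, therefore l < a. l = y, so y < a. s = a and s divides q, hence a divides q. Since q > 0, a ≤ q. y < a, so y < q.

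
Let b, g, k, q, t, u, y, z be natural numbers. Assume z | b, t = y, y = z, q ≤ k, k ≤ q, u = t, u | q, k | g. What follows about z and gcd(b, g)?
z | gcd(b, g)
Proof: t = y and y = z, hence t = z. From q ≤ k and k ≤ q, q = k. u = t and u | q, thus t | q. Since q = k, t | k. Since k | g, t | g. Since t = z, z | g. Since z | b, z | gcd(b, g).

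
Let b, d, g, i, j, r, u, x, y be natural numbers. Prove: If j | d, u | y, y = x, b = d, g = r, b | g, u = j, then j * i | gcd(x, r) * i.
y = x and u | y, hence u | x. u = j, so j | x. b = d and b | g, so d | g. Because g = r, d | r. j | d, so j | r. Since j | x, j | gcd(x, r). Then j * i | gcd(x, r) * i.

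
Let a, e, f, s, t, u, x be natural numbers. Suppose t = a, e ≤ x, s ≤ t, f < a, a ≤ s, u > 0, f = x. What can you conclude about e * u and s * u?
e * u < s * u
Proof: From t = a and s ≤ t, s ≤ a. Since a ≤ s, a = s. Because f = x and f < a, x < a. e ≤ x, so e < a. Since a = s, e < s. Using u > 0, by multiplying by a positive, e * u < s * u.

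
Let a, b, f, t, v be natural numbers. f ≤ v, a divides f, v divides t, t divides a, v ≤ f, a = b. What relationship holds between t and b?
t = b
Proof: v ≤ f and f ≤ v, thus v = f. Since v divides t, f divides t. Since a divides f, a divides t. t divides a, so t = a. a = b, so t = b.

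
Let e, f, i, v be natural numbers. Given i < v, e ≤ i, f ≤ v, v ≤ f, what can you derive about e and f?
e < f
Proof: v ≤ f and f ≤ v, hence v = f. e ≤ i and i < v, therefore e < v. v = f, so e < f.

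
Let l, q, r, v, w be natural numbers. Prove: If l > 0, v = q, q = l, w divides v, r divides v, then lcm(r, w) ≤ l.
Because v = q and q = l, v = l. r divides v and w divides v, so lcm(r, w) divides v. Since v = l, lcm(r, w) divides l. l > 0, so lcm(r, w) ≤ l.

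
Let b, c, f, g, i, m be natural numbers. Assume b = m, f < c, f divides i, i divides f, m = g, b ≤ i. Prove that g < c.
Since i divides f and f divides i, i = f. Since b ≤ i, b ≤ f. b = m, so m ≤ f. Since m = g, g ≤ f. f < c, so g < c.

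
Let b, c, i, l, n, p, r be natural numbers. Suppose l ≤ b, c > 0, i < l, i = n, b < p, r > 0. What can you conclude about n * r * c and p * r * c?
n * r * c < p * r * c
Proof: i = n and i < l, therefore n < l. l ≤ b and b < p, hence l < p. Since n < l, n < p. Since r > 0, by multiplying by a positive, n * r < p * r. Because c > 0, by multiplying by a positive, n * r * c < p * r * c.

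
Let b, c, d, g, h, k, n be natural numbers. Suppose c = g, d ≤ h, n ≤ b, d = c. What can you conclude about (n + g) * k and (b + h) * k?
(n + g) * k ≤ (b + h) * k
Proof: Because d = c and d ≤ h, c ≤ h. c = g, so g ≤ h. n ≤ b, so n + g ≤ b + h. Then (n + g) * k ≤ (b + h) * k.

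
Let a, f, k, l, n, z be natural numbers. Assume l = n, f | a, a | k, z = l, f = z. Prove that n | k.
f = z and z = l, thus f = l. l = n, so f = n. f | a, so n | a. Since a | k, n | k.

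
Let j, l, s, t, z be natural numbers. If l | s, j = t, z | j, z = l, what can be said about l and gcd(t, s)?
l | gcd(t, s)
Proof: z = l and z | j, hence l | j. j = t, so l | t. l | s, so l | gcd(t, s).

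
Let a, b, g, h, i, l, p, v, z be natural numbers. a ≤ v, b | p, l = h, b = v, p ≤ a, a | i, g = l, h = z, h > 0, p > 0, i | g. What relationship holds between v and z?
v ≤ z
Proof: b | p and p > 0, thus b ≤ p. Since b = v, v ≤ p. Since p ≤ a, v ≤ a. a ≤ v, so a = v. From g = l and l = h, g = h. i | g, so i | h. a | i, so a | h. a = v, so v | h. h > 0, so v ≤ h. h = z, so v ≤ z.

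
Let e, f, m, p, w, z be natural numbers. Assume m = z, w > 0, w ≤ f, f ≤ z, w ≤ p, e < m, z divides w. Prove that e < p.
m = z and e < m, hence e < z. Because w ≤ f and f ≤ z, w ≤ z. Since z divides w and w > 0, z ≤ w. Since w ≤ z, w = z. Because w ≤ p, z ≤ p. e < z, so e < p.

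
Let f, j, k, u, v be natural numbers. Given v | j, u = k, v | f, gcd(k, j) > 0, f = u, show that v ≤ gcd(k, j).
From f = u and u = k, f = k. Since v | f, v | k. v | j, so v | gcd(k, j). gcd(k, j) > 0, so v ≤ gcd(k, j).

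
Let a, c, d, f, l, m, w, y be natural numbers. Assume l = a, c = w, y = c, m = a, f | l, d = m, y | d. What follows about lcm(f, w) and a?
lcm(f, w) | a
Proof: l = a and f | l, hence f | a. Because d = m and m = a, d = a. y | d, so y | a. y = c, so c | a. Since c = w, w | a. f | a, so lcm(f, w) | a.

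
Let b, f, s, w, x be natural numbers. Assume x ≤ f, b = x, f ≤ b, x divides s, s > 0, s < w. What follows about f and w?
f < w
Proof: b = x and f ≤ b, hence f ≤ x. x ≤ f, so x = f. x divides s and s > 0, therefore x ≤ s. Since x = f, f ≤ s. s < w, so f < w.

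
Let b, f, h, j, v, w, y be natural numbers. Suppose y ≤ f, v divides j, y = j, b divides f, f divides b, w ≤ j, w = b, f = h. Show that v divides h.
y = j and y ≤ f, therefore j ≤ f. Because b divides f and f divides b, b = f. w = b, so w = f. w ≤ j, so f ≤ j. j ≤ f, so j = f. f = h, so j = h. Since v divides j, v divides h.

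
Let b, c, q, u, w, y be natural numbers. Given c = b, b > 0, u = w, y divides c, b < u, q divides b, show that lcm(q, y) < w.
Since c = b and y divides c, y divides b. Since q divides b, lcm(q, y) divides b. Since b > 0, lcm(q, y) ≤ b. u = w and b < u, thus b < w. Because lcm(q, y) ≤ b, lcm(q, y) < w.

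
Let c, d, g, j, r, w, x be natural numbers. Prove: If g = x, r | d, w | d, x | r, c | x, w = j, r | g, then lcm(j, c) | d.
w = j and w | d, thus j | d. g = x and r | g, therefore r | x. Because x | r, r = x. Since r | d, x | d. From c | x, c | d. Since j | d, lcm(j, c) | d.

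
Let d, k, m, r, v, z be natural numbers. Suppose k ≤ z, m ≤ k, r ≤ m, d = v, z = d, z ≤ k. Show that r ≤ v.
k ≤ z and z ≤ k, so k = z. Since z = d, k = d. Since d = v, k = v. m ≤ k, so m ≤ v. r ≤ m, so r ≤ v.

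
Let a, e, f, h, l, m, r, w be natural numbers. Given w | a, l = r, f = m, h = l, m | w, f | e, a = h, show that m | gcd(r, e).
From a = h and w | a, w | h. Because h = l, w | l. m | w, so m | l. Since l = r, m | r. f = m and f | e, thus m | e. Since m | r, m | gcd(r, e).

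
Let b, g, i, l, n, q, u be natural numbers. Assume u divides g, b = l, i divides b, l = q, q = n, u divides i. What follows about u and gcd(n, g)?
u divides gcd(n, g)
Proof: b = l and l = q, thus b = q. Since q = n, b = n. i divides b, so i divides n. Since u divides i, u divides n. Since u divides g, u divides gcd(n, g).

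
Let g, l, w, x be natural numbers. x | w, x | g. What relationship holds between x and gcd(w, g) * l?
x | gcd(w, g) * l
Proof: x | w and x | g, hence x | gcd(w, g). Then x | gcd(w, g) * l.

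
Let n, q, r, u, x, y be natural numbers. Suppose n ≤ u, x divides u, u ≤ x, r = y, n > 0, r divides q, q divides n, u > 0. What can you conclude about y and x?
y ≤ x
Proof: Since r divides q and q divides n, r divides n. Since r = y, y divides n. Since n > 0, y ≤ n. From x divides u and u > 0, x ≤ u. Since u ≤ x, u = x. n ≤ u, so n ≤ x. From y ≤ n, y ≤ x.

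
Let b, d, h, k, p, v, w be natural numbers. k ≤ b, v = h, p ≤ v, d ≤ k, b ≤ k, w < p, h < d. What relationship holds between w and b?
w < b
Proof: From w < p and p ≤ v, w < v. Since v = h, w < h. h < d, so w < d. Since k ≤ b and b ≤ k, k = b. d ≤ k, so d ≤ b. w < d, so w < b.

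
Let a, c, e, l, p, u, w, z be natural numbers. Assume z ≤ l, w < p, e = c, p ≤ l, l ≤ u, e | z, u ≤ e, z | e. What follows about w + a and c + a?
w + a < c + a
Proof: l ≤ u and u ≤ e, thus l ≤ e. z | e and e | z, so z = e. Because z ≤ l, e ≤ l. Since l ≤ e, l = e. e = c, so l = c. Since p ≤ l, p ≤ c. Since w < p, w < c. Then w + a < c + a.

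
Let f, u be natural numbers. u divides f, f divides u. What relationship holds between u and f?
u = f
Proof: Since u divides f and f divides u, by mutual divisibility, u = f.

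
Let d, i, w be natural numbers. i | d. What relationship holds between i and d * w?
i | d * w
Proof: i | d. By divisibility extends to multiples, i | d * w.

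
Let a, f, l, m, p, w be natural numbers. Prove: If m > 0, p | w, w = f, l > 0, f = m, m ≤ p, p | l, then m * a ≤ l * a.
Because w = f and f = m, w = m. Because p | w, p | m. m > 0, so p ≤ m. Since m ≤ p, p = m. p | l and l > 0, so p ≤ l. Since p = m, m ≤ l. Then m * a ≤ l * a.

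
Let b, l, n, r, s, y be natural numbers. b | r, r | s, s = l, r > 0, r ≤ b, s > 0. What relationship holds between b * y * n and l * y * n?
b * y * n ≤ l * y * n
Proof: b | r and r > 0, hence b ≤ r. From r ≤ b, r = b. r | s and s > 0, hence r ≤ s. r = b, so b ≤ s. s = l, so b ≤ l. Then b * y ≤ l * y. Then b * y * n ≤ l * y * n.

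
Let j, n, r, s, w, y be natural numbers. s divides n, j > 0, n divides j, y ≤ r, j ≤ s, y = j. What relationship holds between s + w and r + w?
s + w ≤ r + w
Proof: s divides n and n divides j, hence s divides j. j > 0, so s ≤ j. j ≤ s, so j = s. From y = j and y ≤ r, j ≤ r. j = s, so s ≤ r. Then s + w ≤ r + w.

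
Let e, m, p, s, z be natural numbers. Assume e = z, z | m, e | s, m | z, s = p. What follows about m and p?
m | p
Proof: z | m and m | z, thus z = m. s = p and e | s, thus e | p. Since e = z, z | p. Since z = m, m | p.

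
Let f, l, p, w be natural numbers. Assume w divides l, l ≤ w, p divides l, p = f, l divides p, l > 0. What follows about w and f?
w = f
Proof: Because w divides l and l > 0, w ≤ l. l ≤ w, so w = l. From l divides p and p divides l, l = p. Since w = l, w = p. p = f, so w = f.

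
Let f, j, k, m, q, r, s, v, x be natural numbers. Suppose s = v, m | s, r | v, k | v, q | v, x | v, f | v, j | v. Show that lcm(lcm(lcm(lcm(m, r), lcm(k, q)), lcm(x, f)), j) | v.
s = v and m | s, thus m | v. Since r | v, lcm(m, r) | v. k | v and q | v, hence lcm(k, q) | v. lcm(m, r) | v, so lcm(lcm(m, r), lcm(k, q)) | v. x | v and f | v, so lcm(x, f) | v. lcm(lcm(m, r), lcm(k, q)) | v, so lcm(lcm(lcm(m, r), lcm(k, q)), lcm(x, f)) | v. Since j | v, lcm(lcm(lcm(lcm(m, r), lcm(k, q)), lcm(x, f)), j) | v.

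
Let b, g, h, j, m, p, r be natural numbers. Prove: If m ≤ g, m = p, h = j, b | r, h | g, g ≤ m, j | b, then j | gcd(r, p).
From j | b and b | r, j | r. Since g ≤ m and m ≤ g, g = m. h | g, so h | m. Since h = j, j | m. Since m = p, j | p. j | r, so j | gcd(r, p).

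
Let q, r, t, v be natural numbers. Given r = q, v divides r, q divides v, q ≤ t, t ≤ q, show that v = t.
Since r = q and v divides r, v divides q. Because q divides v, v = q. Since q ≤ t and t ≤ q, q = t. Since v = q, v = t.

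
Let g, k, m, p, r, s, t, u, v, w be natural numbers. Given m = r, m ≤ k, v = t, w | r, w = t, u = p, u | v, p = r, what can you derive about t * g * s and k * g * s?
t * g * s ≤ k * g * s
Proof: From u = p and u | v, p | v. Since p = r, r | v. v = t, so r | t. Since w = t and w | r, t | r. Since r | t, r = t. From m = r, m = t. Since m ≤ k, t ≤ k. Then t * g ≤ k * g. Then t * g * s ≤ k * g * s.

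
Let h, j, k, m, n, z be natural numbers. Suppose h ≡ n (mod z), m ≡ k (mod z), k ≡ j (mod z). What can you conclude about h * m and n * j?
h * m ≡ n * j (mod z)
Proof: Because m ≡ k (mod z) and k ≡ j (mod z), m ≡ j (mod z). Combining with h ≡ n (mod z), by multiplying congruences, h * m ≡ n * j (mod z).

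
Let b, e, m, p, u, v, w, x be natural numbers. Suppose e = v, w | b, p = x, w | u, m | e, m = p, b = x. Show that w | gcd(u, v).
From b = x and w | b, w | x. Because e = v and m | e, m | v. Since m = p, p | v. p = x, so x | v. Since w | x, w | v. w | u, so w | gcd(u, v).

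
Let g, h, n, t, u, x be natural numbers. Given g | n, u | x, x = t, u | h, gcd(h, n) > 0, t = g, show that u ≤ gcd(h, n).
x = t and u | x, therefore u | t. t = g, so u | g. Since g | n, u | n. u | h, so u | gcd(h, n). Since gcd(h, n) > 0, u ≤ gcd(h, n).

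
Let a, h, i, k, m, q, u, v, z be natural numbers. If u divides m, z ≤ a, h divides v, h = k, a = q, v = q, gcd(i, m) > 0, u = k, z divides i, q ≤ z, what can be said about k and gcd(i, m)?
k ≤ gcd(i, m)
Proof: v = q and h divides v, hence h divides q. Since h = k, k divides q. a = q and z ≤ a, hence z ≤ q. Since q ≤ z, z = q. z divides i, so q divides i. k divides q, so k divides i. From u = k and u divides m, k divides m. From k divides i, k divides gcd(i, m). gcd(i, m) > 0, so k ≤ gcd(i, m).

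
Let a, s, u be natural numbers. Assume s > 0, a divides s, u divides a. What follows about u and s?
u ≤ s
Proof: u divides a and a divides s, hence u divides s. s > 0, so u ≤ s.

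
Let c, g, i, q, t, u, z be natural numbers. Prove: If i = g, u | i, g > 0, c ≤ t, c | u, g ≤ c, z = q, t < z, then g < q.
Since c | u and u | i, c | i. From i = g, c | g. From g > 0, c ≤ g. g ≤ c, so c = g. c ≤ t and t < z, hence c < z. Since z = q, c < q. c = g, so g < q.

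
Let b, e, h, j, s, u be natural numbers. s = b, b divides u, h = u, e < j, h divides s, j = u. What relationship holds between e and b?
e < b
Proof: Because h = u and h divides s, u divides s. Since s = b, u divides b. b divides u, so u = b. j = u, so j = b. e < j, so e < b.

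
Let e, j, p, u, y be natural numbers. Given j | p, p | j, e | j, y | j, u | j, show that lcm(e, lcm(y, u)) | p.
j | p and p | j, hence j = p. Since y | j and u | j, lcm(y, u) | j. e | j, so lcm(e, lcm(y, u)) | j. j = p, so lcm(e, lcm(y, u)) | p.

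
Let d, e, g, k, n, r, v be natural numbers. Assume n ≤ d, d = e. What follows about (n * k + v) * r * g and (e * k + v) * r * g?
(n * k + v) * r * g ≤ (e * k + v) * r * g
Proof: Because d = e and n ≤ d, n ≤ e. Then n * k ≤ e * k. Then n * k + v ≤ e * k + v. Then (n * k + v) * r ≤ (e * k + v) * r. Then (n * k + v) * r * g ≤ (e * k + v) * r * g.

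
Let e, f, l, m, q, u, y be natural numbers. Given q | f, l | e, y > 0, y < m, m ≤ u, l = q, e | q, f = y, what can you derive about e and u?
e < u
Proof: l = q and l | e, thus q | e. Since e | q, q = e. f = y and q | f, so q | y. Since y > 0, q ≤ y. Since q = e, e ≤ y. y < m and m ≤ u, hence y < u. e ≤ y, so e < u.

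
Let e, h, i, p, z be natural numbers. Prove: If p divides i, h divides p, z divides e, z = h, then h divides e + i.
Since z = h and z divides e, h divides e. From h divides p and p divides i, h divides i. h divides e, so h divides e + i.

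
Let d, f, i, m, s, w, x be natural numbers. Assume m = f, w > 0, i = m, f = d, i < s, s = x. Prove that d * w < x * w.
Since m = f and f = d, m = d. Since i = m, i = d. s = x and i < s, so i < x. Since i = d, d < x. Since w > 0, by multiplying by a positive, d * w < x * w.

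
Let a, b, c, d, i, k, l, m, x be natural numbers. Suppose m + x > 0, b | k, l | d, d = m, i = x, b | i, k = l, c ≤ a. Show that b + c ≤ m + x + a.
k = l and b | k, therefore b | l. Since l | d, b | d. d = m, so b | m. Since i = x and b | i, b | x. Since b | m, b | m + x. m + x > 0, so b ≤ m + x. c ≤ a, so b + c ≤ m + x + a.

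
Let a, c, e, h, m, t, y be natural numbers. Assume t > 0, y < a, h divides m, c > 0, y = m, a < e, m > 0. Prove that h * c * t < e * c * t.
h divides m and m > 0, thus h ≤ m. y < a and a < e, hence y < e. y = m, so m < e. Since h ≤ m, h < e. Because c > 0, by multiplying by a positive, h * c < e * c. Since t > 0, by multiplying by a positive, h * c * t < e * c * t.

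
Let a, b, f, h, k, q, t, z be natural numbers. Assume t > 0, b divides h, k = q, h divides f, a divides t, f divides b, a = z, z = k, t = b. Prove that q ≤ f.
b divides h and h divides f, so b divides f. f divides b, so b = f. Since t = b, t = f. Since a = z and a divides t, z divides t. z = k, so k divides t. Since t > 0, k ≤ t. From k = q, q ≤ t. Since t = f, q ≤ f.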